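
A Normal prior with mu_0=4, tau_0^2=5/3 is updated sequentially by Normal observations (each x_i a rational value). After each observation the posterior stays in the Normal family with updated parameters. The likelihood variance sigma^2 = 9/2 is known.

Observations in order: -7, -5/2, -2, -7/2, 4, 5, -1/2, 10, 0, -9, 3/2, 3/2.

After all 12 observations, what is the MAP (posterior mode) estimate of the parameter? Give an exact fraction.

obs 1: x=-7 → posterior Normal(38/37, 45/37)
obs 2: x=-5/2 → posterior Normal(13/47, 45/47)
obs 3: x=-2 → posterior Normal(-7/57, 15/19)
obs 4: x=-7/2 → posterior Normal(-42/67, 45/67)
obs 5: x=4 → posterior Normal(-2/77, 45/77)
obs 6: x=5 → posterior Normal(16/29, 15/29)
obs 7: x=-1/2 → posterior Normal(43/97, 45/97)
obs 8: x=10 → posterior Normal(143/107, 45/107)
obs 9: x=0 → posterior Normal(11/9, 5/13)
obs 10: x=-9 → posterior Normal(53/127, 45/127)
obs 11: x=3/2 → posterior Normal(68/137, 45/137)
obs 12: x=3/2 → posterior Normal(83/147, 15/49)

83/147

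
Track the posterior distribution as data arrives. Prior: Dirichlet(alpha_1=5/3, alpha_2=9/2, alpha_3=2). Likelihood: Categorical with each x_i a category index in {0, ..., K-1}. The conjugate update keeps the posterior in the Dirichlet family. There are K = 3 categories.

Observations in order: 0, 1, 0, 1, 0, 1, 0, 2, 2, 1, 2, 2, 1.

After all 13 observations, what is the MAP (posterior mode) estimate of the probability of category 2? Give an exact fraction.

30/109

obs 1: x=0 → posterior Dirichlet(8/3, 9/2, 2)
obs 2: x=1 → posterior Dirichlet(8/3, 11/2, 2)
obs 3: x=0 → posterior Dirichlet(11/3, 11/2, 2)
obs 4: x=1 → posterior Dirichlet(11/3, 13/2, 2)
obs 5: x=0 → posterior Dirichlet(14/3, 13/2, 2)
obs 6: x=1 → posterior Dirichlet(14/3, 15/2, 2)
obs 7: x=0 → posterior Dirichlet(17/3, 15/2, 2)
obs 8: x=2 → posterior Dirichlet(17/3, 15/2, 3)
obs 9: x=2 → posterior Dirichlet(17/3, 15/2, 4)
obs 10: x=1 → posterior Dirichlet(17/3, 17/2, 4)
obs 11: x=2 → posterior Dirichlet(17/3, 17/2, 5)
obs 12: x=2 → posterior Dirichlet(17/3, 17/2, 6)
obs 13: x=1 → posterior Dirichlet(17/3, 19/2, 6)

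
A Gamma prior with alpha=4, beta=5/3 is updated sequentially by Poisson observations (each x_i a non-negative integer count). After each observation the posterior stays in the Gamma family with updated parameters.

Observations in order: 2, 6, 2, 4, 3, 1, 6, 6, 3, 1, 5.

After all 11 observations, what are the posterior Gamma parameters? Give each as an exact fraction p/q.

alpha=43, beta=38/3

obs 1: x=2 → posterior Gamma(6, 8/3)
obs 2: x=6 → posterior Gamma(12, 11/3)
obs 3: x=2 → posterior Gamma(14, 14/3)
obs 4: x=4 → posterior Gamma(18, 17/3)
obs 5: x=3 → posterior Gamma(21, 20/3)
obs 6: x=1 → posterior Gamma(22, 23/3)
obs 7: x=6 → posterior Gamma(28, 26/3)
obs 8: x=6 → posterior Gamma(34, 29/3)
obs 9: x=3 → posterior Gamma(37, 32/3)
obs 10: x=1 → posterior Gamma(38, 35/3)
obs 11: x=5 → posterior Gamma(43, 38/3)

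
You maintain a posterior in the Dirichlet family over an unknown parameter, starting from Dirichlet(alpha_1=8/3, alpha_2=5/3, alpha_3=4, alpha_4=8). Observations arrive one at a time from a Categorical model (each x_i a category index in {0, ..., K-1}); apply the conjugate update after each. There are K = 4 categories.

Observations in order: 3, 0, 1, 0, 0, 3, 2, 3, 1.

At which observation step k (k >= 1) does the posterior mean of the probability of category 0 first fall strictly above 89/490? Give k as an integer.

obs 1: x=3 → posterior Dirichlet(8/3, 5/3, 4, 9)
obs 2: x=0 → posterior Dirichlet(11/3, 5/3, 4, 9)
obs 3: x=1 → posterior Dirichlet(11/3, 8/3, 4, 9)
obs 4: x=0 → posterior Dirichlet(14/3, 8/3, 4, 9)
obs 5: x=0 → posterior Dirichlet(17/3, 8/3, 4, 9)
obs 6: x=3 → posterior Dirichlet(17/3, 8/3, 4, 10)
obs 7: x=2 → posterior Dirichlet(17/3, 8/3, 5, 10)
obs 8: x=3 → posterior Dirichlet(17/3, 8/3, 5, 11)
obs 9: x=1 → posterior Dirichlet(17/3, 11/3, 5, 11)

k = 2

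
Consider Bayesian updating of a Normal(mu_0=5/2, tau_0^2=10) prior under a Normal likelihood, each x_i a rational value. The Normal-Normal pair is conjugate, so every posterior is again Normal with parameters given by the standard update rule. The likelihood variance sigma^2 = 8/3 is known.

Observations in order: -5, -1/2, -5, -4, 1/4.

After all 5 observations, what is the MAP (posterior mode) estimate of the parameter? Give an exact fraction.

obs 1: x=-5 → posterior Normal(-65/19, 40/19)
obs 2: x=-1/2 → posterior Normal(-145/68, 20/17)
obs 3: x=-5 → posterior Normal(-295/98, 40/49)
obs 4: x=-4 → posterior Normal(-415/128, 5/8)
obs 5: x=1/4 → posterior Normal(-815/316, 40/79)

-815/316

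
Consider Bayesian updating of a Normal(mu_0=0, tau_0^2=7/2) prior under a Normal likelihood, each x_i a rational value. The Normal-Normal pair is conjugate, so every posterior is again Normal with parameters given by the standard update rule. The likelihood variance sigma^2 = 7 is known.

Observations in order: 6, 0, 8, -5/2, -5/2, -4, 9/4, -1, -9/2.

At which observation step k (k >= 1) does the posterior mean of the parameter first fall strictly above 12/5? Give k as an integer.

obs 1: x=6 → posterior Normal(2, 7/3)
obs 2: x=0 → posterior Normal(3/2, 7/4)
obs 3: x=8 → posterior Normal(14/5, 7/5)
obs 4: x=-5/2 → posterior Normal(23/12, 7/6)
obs 5: x=-5/2 → posterior Normal(9/7, 1)
obs 6: x=-4 → posterior Normal(5/8, 7/8)
obs 7: x=9/4 → posterior Normal(29/36, 7/9)
obs 8: x=-1 → posterior Normal(5/8, 7/10)
obs 9: x=-9/2 → posterior Normal(7/44, 7/11)

k = 3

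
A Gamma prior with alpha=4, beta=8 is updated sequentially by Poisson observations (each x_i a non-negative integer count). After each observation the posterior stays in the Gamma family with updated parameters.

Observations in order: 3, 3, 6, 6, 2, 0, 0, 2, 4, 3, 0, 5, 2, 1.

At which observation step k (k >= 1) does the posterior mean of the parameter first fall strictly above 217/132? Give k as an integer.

obs 1: x=3 → posterior Gamma(7, 9)
obs 2: x=3 → posterior Gamma(10, 10)
obs 3: x=6 → posterior Gamma(16, 11)
obs 4: x=6 → posterior Gamma(22, 12)
obs 5: x=2 → posterior Gamma(24, 13)
obs 6: x=0 → posterior Gamma(24, 14)
obs 7: x=0 → posterior Gamma(24, 15)
obs 8: x=2 → posterior Gamma(26, 16)
obs 9: x=4 → posterior Gamma(30, 17)
obs 10: x=3 → posterior Gamma(33, 18)
obs 11: x=0 → posterior Gamma(33, 19)
obs 12: x=5 → posterior Gamma(38, 20)
obs 13: x=2 → posterior Gamma(40, 21)
obs 14: x=1 → posterior Gamma(41, 22)

k = 4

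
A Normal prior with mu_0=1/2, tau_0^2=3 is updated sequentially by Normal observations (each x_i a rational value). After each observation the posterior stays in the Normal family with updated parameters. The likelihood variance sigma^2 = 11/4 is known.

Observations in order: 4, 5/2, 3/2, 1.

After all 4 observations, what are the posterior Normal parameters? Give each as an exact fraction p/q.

obs 1: x=4 → posterior Normal(107/46, 33/23)
obs 2: x=5/2 → posterior Normal(167/70, 33/35)
obs 3: x=3/2 → posterior Normal(203/94, 33/47)
obs 4: x=1 → posterior Normal(227/118, 33/59)

mu_0=227/118, tau_0^2=33/59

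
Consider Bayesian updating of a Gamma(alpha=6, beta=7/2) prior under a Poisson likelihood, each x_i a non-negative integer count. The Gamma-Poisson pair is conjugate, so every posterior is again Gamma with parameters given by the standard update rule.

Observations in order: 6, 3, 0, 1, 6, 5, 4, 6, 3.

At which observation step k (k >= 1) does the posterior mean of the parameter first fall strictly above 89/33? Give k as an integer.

k = 2

obs 1: x=6 → posterior Gamma(12, 9/2)
obs 2: x=3 → posterior Gamma(15, 11/2)
obs 3: x=0 → posterior Gamma(15, 13/2)
obs 4: x=1 → posterior Gamma(16, 15/2)
obs 5: x=6 → posterior Gamma(22, 17/2)
obs 6: x=5 → posterior Gamma(27, 19/2)
obs 7: x=4 → posterior Gamma(31, 21/2)
obs 8: x=6 → posterior Gamma(37, 23/2)
obs 9: x=3 → posterior Gamma(40, 25/2)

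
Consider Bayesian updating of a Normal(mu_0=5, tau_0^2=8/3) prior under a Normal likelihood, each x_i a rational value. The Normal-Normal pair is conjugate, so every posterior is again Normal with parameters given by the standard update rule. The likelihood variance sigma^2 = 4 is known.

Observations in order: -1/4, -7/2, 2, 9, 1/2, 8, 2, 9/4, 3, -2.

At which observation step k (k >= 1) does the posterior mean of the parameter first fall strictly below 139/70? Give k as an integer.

obs 1: x=-1/4 → posterior Normal(29/10, 8/5)
obs 2: x=-7/2 → posterior Normal(15/14, 8/7)
obs 3: x=2 → posterior Normal(23/18, 8/9)
obs 4: x=9 → posterior Normal(59/22, 8/11)
obs 5: x=1/2 → posterior Normal(61/26, 8/13)
obs 6: x=8 → posterior Normal(31/10, 8/15)
obs 7: x=2 → posterior Normal(101/34, 8/17)
obs 8: x=9/4 → posterior Normal(55/19, 8/19)
obs 9: x=3 → posterior Normal(61/21, 8/21)
obs 10: x=-2 → posterior Normal(57/23, 8/23)

k = 2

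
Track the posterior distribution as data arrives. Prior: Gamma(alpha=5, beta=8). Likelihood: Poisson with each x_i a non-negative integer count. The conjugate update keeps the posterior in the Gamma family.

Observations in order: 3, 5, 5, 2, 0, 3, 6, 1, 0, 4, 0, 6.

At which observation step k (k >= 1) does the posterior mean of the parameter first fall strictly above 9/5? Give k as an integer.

k = 7

obs 1: x=3 → posterior Gamma(8, 9)
obs 2: x=5 → posterior Gamma(13, 10)
obs 3: x=5 → posterior Gamma(18, 11)
obs 4: x=2 → posterior Gamma(20, 12)
obs 5: x=0 → posterior Gamma(20, 13)
obs 6: x=3 → posterior Gamma(23, 14)
obs 7: x=6 → posterior Gamma(29, 15)
obs 8: x=1 → posterior Gamma(30, 16)
obs 9: x=0 → posterior Gamma(30, 17)
obs 10: x=4 → posterior Gamma(34, 18)
obs 11: x=0 → posterior Gamma(34, 19)
obs 12: x=6 → posterior Gamma(40, 20)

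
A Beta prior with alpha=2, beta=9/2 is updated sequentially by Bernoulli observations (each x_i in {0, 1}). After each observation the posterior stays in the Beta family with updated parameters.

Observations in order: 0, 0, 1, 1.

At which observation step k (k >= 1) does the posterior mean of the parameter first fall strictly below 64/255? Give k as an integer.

k = 2

obs 1: x=0 → posterior Beta(2, 11/2)
obs 2: x=0 → posterior Beta(2, 13/2)
obs 3: x=1 → posterior Beta(3, 13/2)
obs 4: x=1 → posterior Beta(4, 13/2)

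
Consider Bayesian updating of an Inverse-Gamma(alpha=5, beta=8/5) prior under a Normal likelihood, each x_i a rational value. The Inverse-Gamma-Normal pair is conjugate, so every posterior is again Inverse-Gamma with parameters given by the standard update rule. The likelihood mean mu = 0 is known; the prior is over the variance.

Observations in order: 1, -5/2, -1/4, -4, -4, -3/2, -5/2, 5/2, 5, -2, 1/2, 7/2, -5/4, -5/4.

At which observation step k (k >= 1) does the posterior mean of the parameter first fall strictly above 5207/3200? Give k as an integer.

k = 4

obs 1: x=1 → posterior Inverse-Gamma(11/2, 21/10)
obs 2: x=-5/2 → posterior Inverse-Gamma(6, 209/40)
obs 3: x=-1/4 → posterior Inverse-Gamma(13/2, 841/160)
obs 4: x=-4 → posterior Inverse-Gamma(7, 2121/160)
obs 5: x=-4 → posterior Inverse-Gamma(15/2, 3401/160)
obs 6: x=-3/2 → posterior Inverse-Gamma(8, 3581/160)
obs 7: x=-5/2 → posterior Inverse-Gamma(17/2, 4081/160)
obs 8: x=5/2 → posterior Inverse-Gamma(9, 4581/160)
obs 9: x=5 → posterior Inverse-Gamma(19/2, 6581/160)
obs 10: x=-2 → posterior Inverse-Gamma(10, 6901/160)
obs 11: x=1/2 → posterior Inverse-Gamma(21/2, 6921/160)
obs 12: x=7/2 → posterior Inverse-Gamma(11, 7901/160)
obs 13: x=-5/4 → posterior Inverse-Gamma(23/2, 4013/80)
obs 14: x=-5/4 → posterior Inverse-Gamma(12, 8151/160)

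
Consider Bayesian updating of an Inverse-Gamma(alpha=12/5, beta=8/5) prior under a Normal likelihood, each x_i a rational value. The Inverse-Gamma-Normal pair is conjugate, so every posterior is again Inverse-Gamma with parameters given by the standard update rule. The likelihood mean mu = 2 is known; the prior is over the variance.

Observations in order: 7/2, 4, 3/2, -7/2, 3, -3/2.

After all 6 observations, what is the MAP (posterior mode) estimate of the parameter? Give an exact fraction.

obs 1: x=7/2 → posterior Inverse-Gamma(29/10, 109/40)
obs 2: x=4 → posterior Inverse-Gamma(17/5, 189/40)
obs 3: x=3/2 → posterior Inverse-Gamma(39/10, 97/20)
obs 4: x=-7/2 → posterior Inverse-Gamma(22/5, 799/40)
obs 5: x=3 → posterior Inverse-Gamma(49/10, 819/40)
obs 6: x=-3/2 → posterior Inverse-Gamma(27/5, 133/5)

133/32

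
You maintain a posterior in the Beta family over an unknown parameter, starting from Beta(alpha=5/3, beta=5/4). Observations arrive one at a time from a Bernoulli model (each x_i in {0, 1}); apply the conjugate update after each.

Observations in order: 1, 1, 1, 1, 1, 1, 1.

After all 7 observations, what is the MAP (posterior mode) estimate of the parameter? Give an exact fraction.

obs 1: x=1 → posterior Beta(8/3, 5/4)
obs 2: x=1 → posterior Beta(11/3, 5/4)
obs 3: x=1 → posterior Beta(14/3, 5/4)
obs 4: x=1 → posterior Beta(17/3, 5/4)
obs 5: x=1 → posterior Beta(20/3, 5/4)
obs 6: x=1 → posterior Beta(23/3, 5/4)
obs 7: x=1 → posterior Beta(26/3, 5/4)

92/95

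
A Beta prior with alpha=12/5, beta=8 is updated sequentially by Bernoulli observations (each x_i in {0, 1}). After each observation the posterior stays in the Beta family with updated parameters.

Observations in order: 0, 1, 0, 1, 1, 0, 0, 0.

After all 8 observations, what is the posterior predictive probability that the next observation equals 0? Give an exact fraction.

65/92

obs 1: x=0 → posterior Beta(12/5, 9)
obs 2: x=1 → posterior Beta(17/5, 9)
obs 3: x=0 → posterior Beta(17/5, 10)
obs 4: x=1 → posterior Beta(22/5, 10)
obs 5: x=1 → posterior Beta(27/5, 10)
obs 6: x=0 → posterior Beta(27/5, 11)
obs 7: x=0 → posterior Beta(27/5, 12)
obs 8: x=0 → posterior Beta(27/5, 13)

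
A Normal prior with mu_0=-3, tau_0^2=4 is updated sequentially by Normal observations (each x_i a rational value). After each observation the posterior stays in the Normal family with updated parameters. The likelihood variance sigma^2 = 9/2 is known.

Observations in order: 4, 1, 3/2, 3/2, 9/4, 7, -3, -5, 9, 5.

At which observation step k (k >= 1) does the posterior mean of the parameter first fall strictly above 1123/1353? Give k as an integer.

k = 4

obs 1: x=4 → posterior Normal(5/17, 36/17)
obs 2: x=1 → posterior Normal(13/25, 36/25)
obs 3: x=3/2 → posterior Normal(25/33, 12/11)
obs 4: x=3/2 → posterior Normal(37/41, 36/41)
obs 5: x=9/4 → posterior Normal(55/49, 36/49)
obs 6: x=7 → posterior Normal(37/19, 12/19)
obs 7: x=-3 → posterior Normal(87/65, 36/65)
obs 8: x=-5 → posterior Normal(47/73, 36/73)
obs 9: x=9 → posterior Normal(119/81, 4/9)
obs 10: x=5 → posterior Normal(159/89, 36/89)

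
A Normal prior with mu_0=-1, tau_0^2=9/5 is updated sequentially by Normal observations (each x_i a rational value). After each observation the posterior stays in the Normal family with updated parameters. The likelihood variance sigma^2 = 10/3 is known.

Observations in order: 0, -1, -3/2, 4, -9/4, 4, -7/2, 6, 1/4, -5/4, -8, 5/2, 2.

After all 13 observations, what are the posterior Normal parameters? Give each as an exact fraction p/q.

mu_0=-65/1604, tau_0^2=90/401

obs 1: x=0 → posterior Normal(-50/77, 90/77)
obs 2: x=-1 → posterior Normal(-77/104, 45/52)
obs 3: x=-3/2 → posterior Normal(-235/262, 90/131)
obs 4: x=4 → posterior Normal(-19/316, 45/79)
obs 5: x=-9/4 → posterior Normal(-281/740, 18/37)
obs 6: x=4 → posterior Normal(151/848, 45/106)
obs 7: x=-7/2 → posterior Normal(-227/956, 90/239)
obs 8: x=6 → posterior Normal(421/1064, 45/133)
obs 9: x=1/4 → posterior Normal(112/293, 90/293)
obs 10: x=-5/4 → posterior Normal(313/1280, 9/32)
obs 11: x=-8 → posterior Normal(-551/1388, 90/347)
obs 12: x=5/2 → posterior Normal(-281/1496, 45/187)
obs 13: x=2 → posterior Normal(-65/1604, 90/401)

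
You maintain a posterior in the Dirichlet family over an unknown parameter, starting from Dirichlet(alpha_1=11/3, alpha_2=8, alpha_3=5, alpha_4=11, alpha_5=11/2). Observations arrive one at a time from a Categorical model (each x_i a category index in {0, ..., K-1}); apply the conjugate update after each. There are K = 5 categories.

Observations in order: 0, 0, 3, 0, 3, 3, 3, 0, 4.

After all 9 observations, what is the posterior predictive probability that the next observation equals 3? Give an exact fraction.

obs 1: x=0 → posterior Dirichlet(14/3, 8, 5, 11, 11/2)
obs 2: x=0 → posterior Dirichlet(17/3, 8, 5, 11, 11/2)
obs 3: x=3 → posterior Dirichlet(17/3, 8, 5, 12, 11/2)
obs 4: x=0 → posterior Dirichlet(20/3, 8, 5, 12, 11/2)
obs 5: x=3 → posterior Dirichlet(20/3, 8, 5, 13, 11/2)
obs 6: x=3 → posterior Dirichlet(20/3, 8, 5, 14, 11/2)
obs 7: x=3 → posterior Dirichlet(20/3, 8, 5, 15, 11/2)
obs 8: x=0 → posterior Dirichlet(23/3, 8, 5, 15, 11/2)
obs 9: x=4 → posterior Dirichlet(23/3, 8, 5, 15, 13/2)

90/253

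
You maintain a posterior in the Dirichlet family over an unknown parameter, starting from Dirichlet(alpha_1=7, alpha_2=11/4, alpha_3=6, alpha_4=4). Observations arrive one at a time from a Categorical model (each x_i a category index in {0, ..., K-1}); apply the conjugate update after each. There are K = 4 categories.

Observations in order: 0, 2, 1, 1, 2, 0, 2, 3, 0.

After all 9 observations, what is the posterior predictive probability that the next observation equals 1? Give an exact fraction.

obs 1: x=0 → posterior Dirichlet(8, 11/4, 6, 4)
obs 2: x=2 → posterior Dirichlet(8, 11/4, 7, 4)
obs 3: x=1 → posterior Dirichlet(8, 15/4, 7, 4)
obs 4: x=1 → posterior Dirichlet(8, 19/4, 7, 4)
obs 5: x=2 → posterior Dirichlet(8, 19/4, 8, 4)
obs 6: x=0 → posterior Dirichlet(9, 19/4, 8, 4)
obs 7: x=2 → posterior Dirichlet(9, 19/4, 9, 4)
obs 8: x=3 → posterior Dirichlet(9, 19/4, 9, 5)
obs 9: x=0 → posterior Dirichlet(10, 19/4, 9, 5)

19/115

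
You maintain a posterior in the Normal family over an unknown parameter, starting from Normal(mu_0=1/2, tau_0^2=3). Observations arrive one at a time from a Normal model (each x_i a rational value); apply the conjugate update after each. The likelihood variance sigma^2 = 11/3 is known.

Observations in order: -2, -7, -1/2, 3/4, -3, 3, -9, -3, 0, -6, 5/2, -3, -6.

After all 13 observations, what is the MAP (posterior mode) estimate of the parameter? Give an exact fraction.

-1175/512

obs 1: x=-2 → posterior Normal(-5/8, 33/20)
obs 2: x=-7 → posterior Normal(-151/58, 33/29)
obs 3: x=-1/2 → posterior Normal(-40/19, 33/38)
obs 4: x=3/4 → posterior Normal(-293/188, 33/47)
obs 5: x=-3 → posterior Normal(-401/224, 33/56)
obs 6: x=3 → posterior Normal(-293/260, 33/65)
obs 7: x=-9 → posterior Normal(-617/296, 33/74)
obs 8: x=-3 → posterior Normal(-725/332, 33/83)
obs 9: x=0 → posterior Normal(-725/368, 33/92)
obs 10: x=-6 → posterior Normal(-941/404, 33/101)
obs 11: x=5/2 → posterior Normal(-851/440, 3/10)
obs 12: x=-3 → posterior Normal(-137/68, 33/119)
obs 13: x=-6 → posterior Normal(-1175/512, 33/128)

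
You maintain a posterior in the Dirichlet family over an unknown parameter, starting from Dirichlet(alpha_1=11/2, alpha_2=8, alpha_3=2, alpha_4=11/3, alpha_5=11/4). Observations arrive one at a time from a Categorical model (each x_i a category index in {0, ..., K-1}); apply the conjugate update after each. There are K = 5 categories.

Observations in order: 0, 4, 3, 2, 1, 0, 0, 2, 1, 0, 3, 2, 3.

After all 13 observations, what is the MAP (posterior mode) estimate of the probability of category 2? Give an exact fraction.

48/359

obs 1: x=0 → posterior Dirichlet(13/2, 8, 2, 11/3, 11/4)
obs 2: x=4 → posterior Dirichlet(13/2, 8, 2, 11/3, 15/4)
obs 3: x=3 → posterior Dirichlet(13/2, 8, 2, 14/3, 15/4)
obs 4: x=2 → posterior Dirichlet(13/2, 8, 3, 14/3, 15/4)
obs 5: x=1 → posterior Dirichlet(13/2, 9, 3, 14/3, 15/4)
obs 6: x=0 → posterior Dirichlet(15/2, 9, 3, 14/3, 15/4)
obs 7: x=0 → posterior Dirichlet(17/2, 9, 3, 14/3, 15/4)
obs 8: x=2 → posterior Dirichlet(17/2, 9, 4, 14/3, 15/4)
obs 9: x=1 → posterior Dirichlet(17/2, 10, 4, 14/3, 15/4)
obs 10: x=0 → posterior Dirichlet(19/2, 10, 4, 14/3, 15/4)
obs 11: x=3 → posterior Dirichlet(19/2, 10, 4, 17/3, 15/4)
obs 12: x=2 → posterior Dirichlet(19/2, 10, 5, 17/3, 15/4)
obs 13: x=3 → posterior Dirichlet(19/2, 10, 5, 20/3, 15/4)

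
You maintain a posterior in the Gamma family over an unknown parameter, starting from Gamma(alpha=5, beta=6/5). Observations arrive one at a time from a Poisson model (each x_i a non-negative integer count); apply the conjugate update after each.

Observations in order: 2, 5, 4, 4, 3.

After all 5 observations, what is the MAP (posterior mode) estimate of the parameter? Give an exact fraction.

obs 1: x=2 → posterior Gamma(7, 11/5)
obs 2: x=5 → posterior Gamma(12, 16/5)
obs 3: x=4 → posterior Gamma(16, 21/5)
obs 4: x=4 → posterior Gamma(20, 26/5)
obs 5: x=3 → posterior Gamma(23, 31/5)

110/31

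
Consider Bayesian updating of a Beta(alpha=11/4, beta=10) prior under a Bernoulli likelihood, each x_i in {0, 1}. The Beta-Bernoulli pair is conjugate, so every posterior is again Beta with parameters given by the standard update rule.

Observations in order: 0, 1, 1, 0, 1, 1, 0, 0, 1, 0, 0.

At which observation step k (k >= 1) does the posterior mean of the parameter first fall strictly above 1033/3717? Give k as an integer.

k = 3

obs 1: x=0 → posterior Beta(11/4, 11)
obs 2: x=1 → posterior Beta(15/4, 11)
obs 3: x=1 → posterior Beta(19/4, 11)
obs 4: x=0 → posterior Beta(19/4, 12)
obs 5: x=1 → posterior Beta(23/4, 12)
obs 6: x=1 → posterior Beta(27/4, 12)
obs 7: x=0 → posterior Beta(27/4, 13)
obs 8: x=0 → posterior Beta(27/4, 14)
obs 9: x=1 → posterior Beta(31/4, 14)
obs 10: x=0 → posterior Beta(31/4, 15)
obs 11: x=0 → posterior Beta(31/4, 16)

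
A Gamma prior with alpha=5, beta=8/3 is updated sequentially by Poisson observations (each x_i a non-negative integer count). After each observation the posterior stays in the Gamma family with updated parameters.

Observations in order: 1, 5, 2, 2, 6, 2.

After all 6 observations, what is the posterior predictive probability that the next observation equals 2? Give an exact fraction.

obs 1: x=1 → posterior Gamma(6, 11/3)
obs 2: x=5 → posterior Gamma(11, 14/3)
obs 3: x=2 → posterior Gamma(13, 17/3)
obs 4: x=2 → posterior Gamma(15, 20/3)
obs 5: x=6 → posterior Gamma(21, 23/3)
obs 6: x=2 → posterior Gamma(23, 26/3)

870038748135786228949643771756150784/3630362123627258663193028251474330749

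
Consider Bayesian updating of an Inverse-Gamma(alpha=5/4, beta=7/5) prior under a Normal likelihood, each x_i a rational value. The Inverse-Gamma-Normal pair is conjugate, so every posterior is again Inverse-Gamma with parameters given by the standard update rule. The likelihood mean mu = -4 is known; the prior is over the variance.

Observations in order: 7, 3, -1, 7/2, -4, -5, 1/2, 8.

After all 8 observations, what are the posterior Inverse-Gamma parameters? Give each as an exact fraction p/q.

alpha=21/4, beta=4033/20

obs 1: x=7 → posterior Inverse-Gamma(7/4, 619/10)
obs 2: x=3 → posterior Inverse-Gamma(9/4, 432/5)
obs 3: x=-1 → posterior Inverse-Gamma(11/4, 909/10)
obs 4: x=7/2 → posterior Inverse-Gamma(13/4, 4761/40)
obs 5: x=-4 → posterior Inverse-Gamma(15/4, 4761/40)
obs 6: x=-5 → posterior Inverse-Gamma(17/4, 4781/40)
obs 7: x=1/2 → posterior Inverse-Gamma(19/4, 2593/20)
obs 8: x=8 → posterior Inverse-Gamma(21/4, 4033/20)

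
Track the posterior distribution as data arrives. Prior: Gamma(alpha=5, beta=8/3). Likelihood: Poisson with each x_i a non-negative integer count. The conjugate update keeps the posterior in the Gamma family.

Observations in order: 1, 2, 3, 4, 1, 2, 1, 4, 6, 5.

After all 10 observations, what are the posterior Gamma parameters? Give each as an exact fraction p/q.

alpha=34, beta=38/3

obs 1: x=1 → posterior Gamma(6, 11/3)
obs 2: x=2 → posterior Gamma(8, 14/3)
obs 3: x=3 → posterior Gamma(11, 17/3)
obs 4: x=4 → posterior Gamma(15, 20/3)
obs 5: x=1 → posterior Gamma(16, 23/3)
obs 6: x=2 → posterior Gamma(18, 26/3)
obs 7: x=1 → posterior Gamma(19, 29/3)
obs 8: x=4 → posterior Gamma(23, 32/3)
obs 9: x=6 → posterior Gamma(29, 35/3)
obs 10: x=5 → posterior Gamma(34, 38/3)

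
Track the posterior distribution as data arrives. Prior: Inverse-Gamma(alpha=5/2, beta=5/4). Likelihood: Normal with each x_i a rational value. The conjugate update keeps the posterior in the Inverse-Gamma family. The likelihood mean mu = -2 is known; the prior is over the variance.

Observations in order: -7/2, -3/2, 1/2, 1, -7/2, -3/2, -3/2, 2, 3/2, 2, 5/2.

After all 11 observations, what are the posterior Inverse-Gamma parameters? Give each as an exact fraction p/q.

obs 1: x=-7/2 → posterior Inverse-Gamma(3, 19/8)
obs 2: x=-3/2 → posterior Inverse-Gamma(7/2, 5/2)
obs 3: x=1/2 → posterior Inverse-Gamma(4, 45/8)
obs 4: x=1 → posterior Inverse-Gamma(9/2, 81/8)
obs 5: x=-7/2 → posterior Inverse-Gamma(5, 45/4)
obs 6: x=-3/2 → posterior Inverse-Gamma(11/2, 91/8)
obs 7: x=-3/2 → posterior Inverse-Gamma(6, 23/2)
obs 8: x=2 → posterior Inverse-Gamma(13/2, 39/2)
obs 9: x=3/2 → posterior Inverse-Gamma(7, 205/8)
obs 10: x=2 → posterior Inverse-Gamma(15/2, 269/8)
obs 11: x=5/2 → posterior Inverse-Gamma(8, 175/4)

alpha=8, beta=175/4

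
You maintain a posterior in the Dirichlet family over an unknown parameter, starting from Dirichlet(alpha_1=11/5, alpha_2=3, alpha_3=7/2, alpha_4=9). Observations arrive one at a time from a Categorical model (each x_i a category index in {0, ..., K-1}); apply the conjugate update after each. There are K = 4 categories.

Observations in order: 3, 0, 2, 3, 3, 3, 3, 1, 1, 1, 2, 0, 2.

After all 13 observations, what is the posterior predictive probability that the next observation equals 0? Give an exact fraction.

42/307

obs 1: x=3 → posterior Dirichlet(11/5, 3, 7/2, 10)
obs 2: x=0 → posterior Dirichlet(16/5, 3, 7/2, 10)
obs 3: x=2 → posterior Dirichlet(16/5, 3, 9/2, 10)
obs 4: x=3 → posterior Dirichlet(16/5, 3, 9/2, 11)
obs 5: x=3 → posterior Dirichlet(16/5, 3, 9/2, 12)
obs 6: x=3 → posterior Dirichlet(16/5, 3, 9/2, 13)
obs 7: x=3 → posterior Dirichlet(16/5, 3, 9/2, 14)
obs 8: x=1 → posterior Dirichlet(16/5, 4, 9/2, 14)
obs 9: x=1 → posterior Dirichlet(16/5, 5, 9/2, 14)
obs 10: x=1 → posterior Dirichlet(16/5, 6, 9/2, 14)
obs 11: x=2 → posterior Dirichlet(16/5, 6, 11/2, 14)
obs 12: x=0 → posterior Dirichlet(21/5, 6, 11/2, 14)
obs 13: x=2 → posterior Dirichlet(21/5, 6, 13/2, 14)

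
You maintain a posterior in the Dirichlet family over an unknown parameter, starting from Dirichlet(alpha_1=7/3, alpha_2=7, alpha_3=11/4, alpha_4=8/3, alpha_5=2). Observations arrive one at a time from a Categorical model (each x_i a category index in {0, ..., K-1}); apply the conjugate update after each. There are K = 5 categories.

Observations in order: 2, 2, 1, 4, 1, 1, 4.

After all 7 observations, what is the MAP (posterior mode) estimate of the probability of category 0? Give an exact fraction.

16/225

obs 1: x=2 → posterior Dirichlet(7/3, 7, 15/4, 8/3, 2)
obs 2: x=2 → posterior Dirichlet(7/3, 7, 19/4, 8/3, 2)
obs 3: x=1 → posterior Dirichlet(7/3, 8, 19/4, 8/3, 2)
obs 4: x=4 → posterior Dirichlet(7/3, 8, 19/4, 8/3, 3)
obs 5: x=1 → posterior Dirichlet(7/3, 9, 19/4, 8/3, 3)
obs 6: x=1 → posterior Dirichlet(7/3, 10, 19/4, 8/3, 3)
obs 7: x=4 → posterior Dirichlet(7/3, 10, 19/4, 8/3, 4)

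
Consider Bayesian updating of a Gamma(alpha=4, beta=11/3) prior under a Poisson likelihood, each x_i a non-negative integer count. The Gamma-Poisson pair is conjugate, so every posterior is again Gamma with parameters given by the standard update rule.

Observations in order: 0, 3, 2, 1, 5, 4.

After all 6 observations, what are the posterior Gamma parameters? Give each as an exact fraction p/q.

alpha=19, beta=29/3

obs 1: x=0 → posterior Gamma(4, 14/3)
obs 2: x=3 → posterior Gamma(7, 17/3)
obs 3: x=2 → posterior Gamma(9, 20/3)
obs 4: x=1 → posterior Gamma(10, 23/3)
obs 5: x=5 → posterior Gamma(15, 26/3)
obs 6: x=4 → posterior Gamma(19, 29/3)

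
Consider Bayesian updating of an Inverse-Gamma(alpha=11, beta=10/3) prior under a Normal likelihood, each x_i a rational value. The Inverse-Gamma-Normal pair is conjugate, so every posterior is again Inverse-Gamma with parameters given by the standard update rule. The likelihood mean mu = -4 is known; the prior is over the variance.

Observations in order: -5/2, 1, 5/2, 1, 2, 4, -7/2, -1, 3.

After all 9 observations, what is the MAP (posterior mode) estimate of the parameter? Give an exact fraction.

283/36

obs 1: x=-5/2 → posterior Inverse-Gamma(23/2, 107/24)
obs 2: x=1 → posterior Inverse-Gamma(12, 407/24)
obs 3: x=5/2 → posterior Inverse-Gamma(25/2, 457/12)
obs 4: x=1 → posterior Inverse-Gamma(13, 607/12)
obs 5: x=2 → posterior Inverse-Gamma(27/2, 823/12)
obs 6: x=4 → posterior Inverse-Gamma(14, 1207/12)
obs 7: x=-7/2 → posterior Inverse-Gamma(29/2, 2417/24)
obs 8: x=-1 → posterior Inverse-Gamma(15, 2525/24)
obs 9: x=3 → posterior Inverse-Gamma(31/2, 3113/24)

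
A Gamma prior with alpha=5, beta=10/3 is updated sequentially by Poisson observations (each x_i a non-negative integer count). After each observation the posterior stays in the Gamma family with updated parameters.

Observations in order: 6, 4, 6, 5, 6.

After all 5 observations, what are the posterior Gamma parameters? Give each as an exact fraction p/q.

alpha=32, beta=25/3

obs 1: x=6 → posterior Gamma(11, 13/3)
obs 2: x=4 → posterior Gamma(15, 16/3)
obs 3: x=6 → posterior Gamma(21, 19/3)
obs 4: x=5 → posterior Gamma(26, 22/3)
obs 5: x=6 → posterior Gamma(32, 25/3)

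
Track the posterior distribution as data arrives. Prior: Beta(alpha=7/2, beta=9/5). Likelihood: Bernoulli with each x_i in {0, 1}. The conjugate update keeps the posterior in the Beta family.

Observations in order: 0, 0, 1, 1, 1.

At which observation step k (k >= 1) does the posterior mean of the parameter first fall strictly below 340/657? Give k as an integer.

obs 1: x=0 → posterior Beta(7/2, 14/5)
obs 2: x=0 → posterior Beta(7/2, 19/5)
obs 3: x=1 → posterior Beta(9/2, 19/5)
obs 4: x=1 → posterior Beta(11/2, 19/5)
obs 5: x=1 → posterior Beta(13/2, 19/5)

k = 2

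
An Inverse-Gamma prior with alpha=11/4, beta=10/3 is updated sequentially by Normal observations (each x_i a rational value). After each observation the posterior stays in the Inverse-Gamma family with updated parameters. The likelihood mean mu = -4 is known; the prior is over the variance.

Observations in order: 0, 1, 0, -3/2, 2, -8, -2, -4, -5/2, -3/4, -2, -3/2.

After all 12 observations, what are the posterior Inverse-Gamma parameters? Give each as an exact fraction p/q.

obs 1: x=0 → posterior Inverse-Gamma(13/4, 34/3)
obs 2: x=1 → posterior Inverse-Gamma(15/4, 143/6)
obs 3: x=0 → posterior Inverse-Gamma(17/4, 191/6)
obs 4: x=-3/2 → posterior Inverse-Gamma(19/4, 839/24)
obs 5: x=2 → posterior Inverse-Gamma(21/4, 1271/24)
obs 6: x=-8 → posterior Inverse-Gamma(23/4, 1463/24)
obs 7: x=-2 → posterior Inverse-Gamma(25/4, 1511/24)
obs 8: x=-4 → posterior Inverse-Gamma(27/4, 1511/24)
obs 9: x=-5/2 → posterior Inverse-Gamma(29/4, 769/12)
obs 10: x=-3/4 → posterior Inverse-Gamma(31/4, 6659/96)
obs 11: x=-2 → posterior Inverse-Gamma(33/4, 6851/96)
obs 12: x=-3/2 → posterior Inverse-Gamma(35/4, 7151/96)

alpha=35/4, beta=7151/96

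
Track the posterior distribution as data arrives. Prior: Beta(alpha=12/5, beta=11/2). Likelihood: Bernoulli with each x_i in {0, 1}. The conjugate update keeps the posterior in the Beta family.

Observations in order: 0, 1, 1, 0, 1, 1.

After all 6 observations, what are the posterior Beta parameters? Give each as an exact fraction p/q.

obs 1: x=0 → posterior Beta(12/5, 13/2)
obs 2: x=1 → posterior Beta(17/5, 13/2)
obs 3: x=1 → posterior Beta(22/5, 13/2)
obs 4: x=0 → posterior Beta(22/5, 15/2)
obs 5: x=1 → posterior Beta(27/5, 15/2)
obs 6: x=1 → posterior Beta(32/5, 15/2)

alpha=32/5, beta=15/2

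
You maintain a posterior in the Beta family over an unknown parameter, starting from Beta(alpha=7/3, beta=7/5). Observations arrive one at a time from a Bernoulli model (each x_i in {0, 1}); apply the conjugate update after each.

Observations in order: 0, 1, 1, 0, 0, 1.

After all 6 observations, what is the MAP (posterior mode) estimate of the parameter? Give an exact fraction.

65/116

obs 1: x=0 → posterior Beta(7/3, 12/5)
obs 2: x=1 → posterior Beta(10/3, 12/5)
obs 3: x=1 → posterior Beta(13/3, 12/5)
obs 4: x=0 → posterior Beta(13/3, 17/5)
obs 5: x=0 → posterior Beta(13/3, 22/5)
obs 6: x=1 → posterior Beta(16/3, 22/5)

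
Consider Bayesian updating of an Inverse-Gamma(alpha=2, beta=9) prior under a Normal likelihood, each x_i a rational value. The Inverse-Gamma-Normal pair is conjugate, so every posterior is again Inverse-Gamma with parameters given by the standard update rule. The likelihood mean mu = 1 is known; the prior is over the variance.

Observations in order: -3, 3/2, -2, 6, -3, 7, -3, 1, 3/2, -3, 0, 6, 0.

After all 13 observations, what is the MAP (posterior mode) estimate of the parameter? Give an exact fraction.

obs 1: x=-3 → posterior Inverse-Gamma(5/2, 17)
obs 2: x=3/2 → posterior Inverse-Gamma(3, 137/8)
obs 3: x=-2 → posterior Inverse-Gamma(7/2, 173/8)
obs 4: x=6 → posterior Inverse-Gamma(4, 273/8)
obs 5: x=-3 → posterior Inverse-Gamma(9/2, 337/8)
obs 6: x=7 → posterior Inverse-Gamma(5, 481/8)
obs 7: x=-3 → posterior Inverse-Gamma(11/2, 545/8)
obs 8: x=1 → posterior Inverse-Gamma(6, 545/8)
obs 9: x=3/2 → posterior Inverse-Gamma(13/2, 273/4)
obs 10: x=-3 → posterior Inverse-Gamma(7, 305/4)
obs 11: x=0 → posterior Inverse-Gamma(15/2, 307/4)
obs 12: x=6 → posterior Inverse-Gamma(8, 357/4)
obs 13: x=0 → posterior Inverse-Gamma(17/2, 359/4)

359/38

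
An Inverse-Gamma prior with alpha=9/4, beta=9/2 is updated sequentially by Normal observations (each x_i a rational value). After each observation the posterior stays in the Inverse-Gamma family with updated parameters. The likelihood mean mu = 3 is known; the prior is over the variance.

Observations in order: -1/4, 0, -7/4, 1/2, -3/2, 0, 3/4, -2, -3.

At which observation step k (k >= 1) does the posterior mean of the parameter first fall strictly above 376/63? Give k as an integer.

obs 1: x=-1/4 → posterior Inverse-Gamma(11/4, 313/32)
obs 2: x=0 → posterior Inverse-Gamma(13/4, 457/32)
obs 3: x=-7/4 → posterior Inverse-Gamma(15/4, 409/16)
obs 4: x=1/2 → posterior Inverse-Gamma(17/4, 459/16)
obs 5: x=-3/2 → posterior Inverse-Gamma(19/4, 621/16)
obs 6: x=0 → posterior Inverse-Gamma(21/4, 693/16)
obs 7: x=3/4 → posterior Inverse-Gamma(23/4, 1467/32)
obs 8: x=-2 → posterior Inverse-Gamma(25/4, 1867/32)
obs 9: x=-3 → posterior Inverse-Gamma(27/4, 2443/32)

k = 2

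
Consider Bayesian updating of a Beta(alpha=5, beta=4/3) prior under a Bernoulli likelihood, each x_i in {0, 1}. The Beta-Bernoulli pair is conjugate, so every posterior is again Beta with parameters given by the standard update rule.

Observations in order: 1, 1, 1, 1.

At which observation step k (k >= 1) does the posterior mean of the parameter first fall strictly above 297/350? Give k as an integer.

k = 3

obs 1: x=1 → posterior Beta(6, 4/3)
obs 2: x=1 → posterior Beta(7, 4/3)
obs 3: x=1 → posterior Beta(8, 4/3)
obs 4: x=1 → posterior Beta(9, 4/3)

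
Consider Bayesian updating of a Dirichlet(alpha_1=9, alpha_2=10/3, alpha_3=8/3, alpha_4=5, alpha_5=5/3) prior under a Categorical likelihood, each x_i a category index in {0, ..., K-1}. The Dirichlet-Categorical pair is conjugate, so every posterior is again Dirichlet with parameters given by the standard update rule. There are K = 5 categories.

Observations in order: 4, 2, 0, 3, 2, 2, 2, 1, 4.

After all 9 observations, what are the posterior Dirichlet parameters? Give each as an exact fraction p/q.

obs 1: x=4 → posterior Dirichlet(9, 10/3, 8/3, 5, 8/3)
obs 2: x=2 → posterior Dirichlet(9, 10/3, 11/3, 5, 8/3)
obs 3: x=0 → posterior Dirichlet(10, 10/3, 11/3, 5, 8/3)
obs 4: x=3 → posterior Dirichlet(10, 10/3, 11/3, 6, 8/3)
obs 5: x=2 → posterior Dirichlet(10, 10/3, 14/3, 6, 8/3)
obs 6: x=2 → posterior Dirichlet(10, 10/3, 17/3, 6, 8/3)
obs 7: x=2 → posterior Dirichlet(10, 10/3, 20/3, 6, 8/3)
obs 8: x=1 → posterior Dirichlet(10, 13/3, 20/3, 6, 8/3)
obs 9: x=4 → posterior Dirichlet(10, 13/3, 20/3, 6, 11/3)

alpha_1=10, alpha_2=13/3, alpha_3=20/3, alpha_4=6, alpha_5=11/3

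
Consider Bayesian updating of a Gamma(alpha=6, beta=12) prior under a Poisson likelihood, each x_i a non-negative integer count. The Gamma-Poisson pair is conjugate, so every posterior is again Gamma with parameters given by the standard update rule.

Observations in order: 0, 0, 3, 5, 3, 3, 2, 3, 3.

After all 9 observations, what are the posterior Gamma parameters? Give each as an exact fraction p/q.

obs 1: x=0 → posterior Gamma(6, 13)
obs 2: x=0 → posterior Gamma(6, 14)
obs 3: x=3 → posterior Gamma(9, 15)
obs 4: x=5 → posterior Gamma(14, 16)
obs 5: x=3 → posterior Gamma(17, 17)
obs 6: x=3 → posterior Gamma(20, 18)
obs 7: x=2 → posterior Gamma(22, 19)
obs 8: x=3 → posterior Gamma(25, 20)
obs 9: x=3 → posterior Gamma(28, 21)

alpha=28, beta=21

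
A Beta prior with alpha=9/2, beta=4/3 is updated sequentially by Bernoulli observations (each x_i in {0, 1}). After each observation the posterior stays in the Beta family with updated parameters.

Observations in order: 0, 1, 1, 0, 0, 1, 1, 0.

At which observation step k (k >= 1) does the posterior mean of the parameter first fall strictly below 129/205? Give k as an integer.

obs 1: x=0 → posterior Beta(9/2, 7/3)
obs 2: x=1 → posterior Beta(11/2, 7/3)
obs 3: x=1 → posterior Beta(13/2, 7/3)
obs 4: x=0 → posterior Beta(13/2, 10/3)
obs 5: x=0 → posterior Beta(13/2, 13/3)
obs 6: x=1 → posterior Beta(15/2, 13/3)
obs 7: x=1 → posterior Beta(17/2, 13/3)
obs 8: x=0 → posterior Beta(17/2, 16/3)

k = 5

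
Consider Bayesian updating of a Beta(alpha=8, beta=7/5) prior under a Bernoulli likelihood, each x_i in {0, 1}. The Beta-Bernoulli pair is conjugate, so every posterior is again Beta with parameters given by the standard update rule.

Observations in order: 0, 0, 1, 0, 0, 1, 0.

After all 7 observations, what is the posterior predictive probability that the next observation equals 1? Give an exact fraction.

25/41

obs 1: x=0 → posterior Beta(8, 12/5)
obs 2: x=0 → posterior Beta(8, 17/5)
obs 3: x=1 → posterior Beta(9, 17/5)
obs 4: x=0 → posterior Beta(9, 22/5)
obs 5: x=0 → posterior Beta(9, 27/5)
obs 6: x=1 → posterior Beta(10, 27/5)
obs 7: x=0 → posterior Beta(10, 32/5)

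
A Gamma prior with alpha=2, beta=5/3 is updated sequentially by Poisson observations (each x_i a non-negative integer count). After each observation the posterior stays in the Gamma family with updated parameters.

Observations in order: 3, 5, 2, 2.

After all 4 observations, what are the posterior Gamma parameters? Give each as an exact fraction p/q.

obs 1: x=3 → posterior Gamma(5, 8/3)
obs 2: x=5 → posterior Gamma(10, 11/3)
obs 3: x=2 → posterior Gamma(12, 14/3)
obs 4: x=2 → posterior Gamma(14, 17/3)

alpha=14, beta=17/3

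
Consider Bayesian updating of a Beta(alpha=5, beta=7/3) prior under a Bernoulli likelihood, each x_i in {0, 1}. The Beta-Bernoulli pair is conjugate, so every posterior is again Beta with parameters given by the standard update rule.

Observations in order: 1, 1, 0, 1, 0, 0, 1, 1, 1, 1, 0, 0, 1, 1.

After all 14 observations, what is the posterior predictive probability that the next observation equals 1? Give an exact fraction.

obs 1: x=1 → posterior Beta(6, 7/3)
obs 2: x=1 → posterior Beta(7, 7/3)
obs 3: x=0 → posterior Beta(7, 10/3)
obs 4: x=1 → posterior Beta(8, 10/3)
obs 5: x=0 → posterior Beta(8, 13/3)
obs 6: x=0 → posterior Beta(8, 16/3)
obs 7: x=1 → posterior Beta(9, 16/3)
obs 8: x=1 → posterior Beta(10, 16/3)
obs 9: x=1 → posterior Beta(11, 16/3)
obs 10: x=1 → posterior Beta(12, 16/3)
obs 11: x=0 → posterior Beta(12, 19/3)
obs 12: x=0 → posterior Beta(12, 22/3)
obs 13: x=1 → posterior Beta(13, 22/3)
obs 14: x=1 → posterior Beta(14, 22/3)

21/32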